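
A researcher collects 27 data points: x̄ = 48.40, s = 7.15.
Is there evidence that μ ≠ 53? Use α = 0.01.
One-sample t-test:
H₀: μ = 53
H₁: μ ≠ 53
df = n - 1 = 26
t = (x̄ - μ₀) / (s/√n) = (48.40 - 53) / (7.15/√27) = -3.343
p-value = 0.0025

Since p-value < α = 0.01, we reject H₀.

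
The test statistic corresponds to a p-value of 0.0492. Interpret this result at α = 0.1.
Since p = 0.0492 < α = 0.1, reject H₀.
There is sufficient evidence to reject the null hypothesis; the result is statistically significant at the 0.1 level.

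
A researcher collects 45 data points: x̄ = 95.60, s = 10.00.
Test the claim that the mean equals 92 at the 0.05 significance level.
One-sample t-test:
H₀: μ = 92
H₁: μ ≠ 92
df = n - 1 = 44
t = (x̄ - μ₀) / (s/√n) = (95.60 - 92) / (10.00/√45) = 2.415
p-value = 0.0200

Since p-value < α = 0.05, we reject H₀.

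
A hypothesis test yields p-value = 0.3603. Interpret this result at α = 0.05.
Since p = 0.3603 > α = 0.05, fail to reject H₀.
There is insufficient evidence to reject the null hypothesis; the result is not statistically significant at the 0.05 level.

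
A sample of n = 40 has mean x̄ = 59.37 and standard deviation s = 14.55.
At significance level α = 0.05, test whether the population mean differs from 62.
One-sample t-test:
H₀: μ = 62
H₁: μ ≠ 62
df = n - 1 = 39
t = (x̄ - μ₀) / (s/√n) = (59.37 - 62) / (14.55/√40) = -1.143
p-value = 0.2599

Since p-value > α = 0.05, we fail to reject H₀.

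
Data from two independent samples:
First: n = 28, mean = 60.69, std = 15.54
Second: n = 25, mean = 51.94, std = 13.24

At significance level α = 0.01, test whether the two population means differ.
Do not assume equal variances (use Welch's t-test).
Welch's two-sample t-test:
H₀: μ₁ = μ₂
H₁: μ₁ ≠ μ₂
s₁²/n₁ = 15.54²/28 = 8.6247,  s₂²/n₂ = 13.24²/25 = 7.0119
SE = √(s₁²/n₁ + s₂²/n₂) = √(8.6247 + 7.0119) = 3.9543
df (Welch-Satterthwaite) = (s₁²/n₁ + s₂²/n₂)² / [(s₁²/n₁)²/(n₁-1) + (s₂²/n₂)²/(n₂-1)] ≈ 50.90
t = (x̄₁ - x̄₂) / SE = (60.69 - 51.94) / 3.9543 = 8.75 / 3.9543 = 2.213
p-value = 0.0314

Since p-value > α = 0.01, we fail to reject H₀.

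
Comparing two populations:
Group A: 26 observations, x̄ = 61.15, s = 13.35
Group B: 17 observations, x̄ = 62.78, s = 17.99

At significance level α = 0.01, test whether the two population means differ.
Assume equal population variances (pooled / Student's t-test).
Student's two-sample t-test (equal variances):
H₀: μ₁ = μ₂
H₁: μ₁ ≠ μ₂
df = n₁ + n₂ - 2 = 41
Pooled variance s_p² = [(n₁-1)s₁² + (n₂-1)s₂²] / (n₁ + n₂ - 2) = [(25)(13.35²) + (16)(17.99²)] / 41 = 234.9708
SE = √(s_p²(1/n₁ + 1/n₂)) = √(234.9708 × (1/26 + 1/17)) = 4.7811
t = (x̄₁ - x̄₂) / SE = (61.15 - 62.78) / 4.7811 = -1.63 / 4.7811 = -0.341
p-value = 0.7349

Since p-value > α = 0.01, we fail to reject H₀.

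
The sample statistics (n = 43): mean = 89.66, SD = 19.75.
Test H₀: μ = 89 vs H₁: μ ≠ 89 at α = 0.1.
One-sample t-test:
H₀: μ = 89
H₁: μ ≠ 89
df = n - 1 = 42
t = (x̄ - μ₀) / (s/√n) = (89.66 - 89) / (19.75/√43) = 0.219
p-value = 0.8276

Since p-value > α = 0.1, we fail to reject H₀.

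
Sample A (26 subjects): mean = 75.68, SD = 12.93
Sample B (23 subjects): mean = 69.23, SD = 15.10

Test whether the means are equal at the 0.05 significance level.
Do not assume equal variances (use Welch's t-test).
Welch's two-sample t-test:
H₀: μ₁ = μ₂
H₁: μ₁ ≠ μ₂
s₁²/n₁ = 12.93²/26 = 6.4302,  s₂²/n₂ = 15.10²/23 = 9.9135
SE = √(s₁²/n₁ + s₂²/n₂) = √(6.4302 + 9.9135) = 4.0427
df (Welch-Satterthwaite) = (s₁²/n₁ + s₂²/n₂)² / [(s₁²/n₁)²/(n₁-1) + (s₂²/n₂)²/(n₂-1)] ≈ 43.64
t = (x̄₁ - x̄₂) / SE = (75.68 - 69.23) / 4.0427 = 6.45 / 4.0427 = 1.595
p-value = 0.1178

Since p-value > α = 0.05, we fail to reject H₀.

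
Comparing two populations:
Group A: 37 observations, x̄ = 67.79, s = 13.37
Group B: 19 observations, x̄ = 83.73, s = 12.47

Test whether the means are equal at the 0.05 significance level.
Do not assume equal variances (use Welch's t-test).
Welch's two-sample t-test:
H₀: μ₁ = μ₂
H₁: μ₁ ≠ μ₂
s₁²/n₁ = 13.37²/37 = 4.8313,  s₂²/n₂ = 12.47²/19 = 8.1843
SE = √(s₁²/n₁ + s₂²/n₂) = √(4.8313 + 8.1843) = 3.6077
df (Welch-Satterthwaite) = (s₁²/n₁ + s₂²/n₂)² / [(s₁²/n₁)²/(n₁-1) + (s₂²/n₂)²/(n₂-1)] ≈ 38.77
t = (x̄₁ - x̄₂) / SE = (67.79 - 83.73) / 3.6077 = -15.94 / 3.6077 = -4.418
p-value = 0.0001

Since p-value < α = 0.05, we reject H₀.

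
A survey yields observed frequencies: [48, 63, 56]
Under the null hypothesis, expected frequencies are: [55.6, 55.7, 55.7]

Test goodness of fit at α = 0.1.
Chi-square goodness of fit test:
H₀: observed counts match expected distribution
H₁: observed counts differ from expected distribution
df = k - 1 = 2
χ² = Σ(O - E)²/E
   = (48 - 55.6)²/55.6 + (63 - 55.7)²/55.7 + (56 - 55.7)²/55.7
   = 1.039 + 0.957 + 0.002
   = 2.00
p-value = 0.3684

Since p-value > α = 0.1, we fail to reject H₀.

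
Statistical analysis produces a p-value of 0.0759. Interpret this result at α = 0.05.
Since p = 0.0759 > α = 0.05, fail to reject H₀.
There is insufficient evidence to reject the null hypothesis; the result is not statistically significant at the 0.05 level.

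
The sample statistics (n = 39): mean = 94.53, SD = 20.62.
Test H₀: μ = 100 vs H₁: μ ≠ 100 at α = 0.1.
One-sample t-test:
H₀: μ = 100
H₁: μ ≠ 100
df = n - 1 = 38
t = (x̄ - μ₀) / (s/√n) = (94.53 - 100) / (20.62/√39) = -1.657
p-value = 0.1058

Since p-value > α = 0.1, we fail to reject H₀.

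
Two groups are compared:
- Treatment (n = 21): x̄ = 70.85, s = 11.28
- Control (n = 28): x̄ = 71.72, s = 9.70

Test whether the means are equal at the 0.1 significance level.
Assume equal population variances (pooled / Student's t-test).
Student's two-sample t-test (equal variances):
H₀: μ₁ = μ₂
H₁: μ₁ ≠ μ₂
df = n₁ + n₂ - 2 = 47
Pooled variance s_p² = [(n₁-1)s₁² + (n₂-1)s₂²] / (n₁ + n₂ - 2) = [(20)(11.28²) + (27)(9.70²)] / 47 = 108.1957
SE = √(s_p²(1/n₁ + 1/n₂)) = √(108.1957 × (1/21 + 1/28)) = 3.0027
t = (x̄₁ - x̄₂) / SE = (70.85 - 71.72) / 3.0027 = -0.87 / 3.0027 = -0.290
p-value = 0.7733

Since p-value > α = 0.1, we fail to reject H₀.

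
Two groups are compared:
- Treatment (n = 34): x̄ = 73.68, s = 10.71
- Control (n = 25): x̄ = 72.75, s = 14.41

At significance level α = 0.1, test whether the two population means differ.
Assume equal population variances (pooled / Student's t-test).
Student's two-sample t-test (equal variances):
H₀: μ₁ = μ₂
H₁: μ₁ ≠ μ₂
df = n₁ + n₂ - 2 = 57
Pooled variance s_p² = [(n₁-1)s₁² + (n₂-1)s₂²] / (n₁ + n₂ - 2) = [(33)(10.71²) + (24)(14.41²)] / 57 = 153.8384
SE = √(s_p²(1/n₁ + 1/n₂)) = √(153.8384 × (1/34 + 1/25)) = 3.2678
t = (x̄₁ - x̄₂) / SE = (73.68 - 72.75) / 3.2678 = 0.93 / 3.2678 = 0.285
p-value = 0.7770

Since p-value > α = 0.1, we fail to reject H₀.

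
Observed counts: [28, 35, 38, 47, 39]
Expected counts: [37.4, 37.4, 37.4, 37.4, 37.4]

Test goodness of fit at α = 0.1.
Chi-square goodness of fit test:
H₀: observed counts match expected distribution
H₁: observed counts differ from expected distribution
df = k - 1 = 4
χ² = Σ(O - E)²/E
   = (28 - 37.4)²/37.4 + (35 - 37.4)²/37.4 + (38 - 37.4)²/37.4 + (47 - 37.4)²/37.4 + (39 - 37.4)²/37.4
   = 2.363 + 0.154 + 0.010 + 2.464 + 0.068
   = 5.06
p-value = 0.2813

Since p-value > α = 0.1, we fail to reject H₀.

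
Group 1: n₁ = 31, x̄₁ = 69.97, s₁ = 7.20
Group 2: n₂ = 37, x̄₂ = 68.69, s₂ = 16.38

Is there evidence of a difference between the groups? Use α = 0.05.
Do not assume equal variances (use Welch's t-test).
Welch's two-sample t-test:
H₀: μ₁ = μ₂
H₁: μ₁ ≠ μ₂
s₁²/n₁ = 7.20²/31 = 1.6723,  s₂²/n₂ = 16.38²/37 = 7.2515
SE = √(s₁²/n₁ + s₂²/n₂) = √(1.6723 + 7.2515) = 2.9873
df (Welch-Satterthwaite) = (s₁²/n₁ + s₂²/n₂)² / [(s₁²/n₁)²/(n₁-1) + (s₂²/n₂)²/(n₂-1)] ≈ 51.25
t = (x̄₁ - x̄₂) / SE = (69.97 - 68.69) / 2.9873 = 1.28 / 2.9873 = 0.428
p-value = 0.6701

Since p-value > α = 0.05, we fail to reject H₀.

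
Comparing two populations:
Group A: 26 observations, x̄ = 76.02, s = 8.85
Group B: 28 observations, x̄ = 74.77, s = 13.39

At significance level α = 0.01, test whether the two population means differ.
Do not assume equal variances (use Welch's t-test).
Welch's two-sample t-test:
H₀: μ₁ = μ₂
H₁: μ₁ ≠ μ₂
s₁²/n₁ = 8.85²/26 = 3.0124,  s₂²/n₂ = 13.39²/28 = 6.4033
SE = √(s₁²/n₁ + s₂²/n₂) = √(3.0124 + 6.4033) = 3.0685
df (Welch-Satterthwaite) = (s₁²/n₁ + s₂²/n₂)² / [(s₁²/n₁)²/(n₁-1) + (s₂²/n₂)²/(n₂-1)] ≈ 47.12
t = (x̄₁ - x̄₂) / SE = (76.02 - 74.77) / 3.0685 = 1.25 / 3.0685 = 0.407
p-value = 0.6856

Since p-value > α = 0.01, we fail to reject H₀.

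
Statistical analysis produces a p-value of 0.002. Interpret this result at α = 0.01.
Since p = 0.002 < α = 0.01, reject H₀.
There is sufficient evidence to reject the null hypothesis; the result is statistically significant at the 0.01 level.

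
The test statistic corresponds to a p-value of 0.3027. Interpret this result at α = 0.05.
Since p = 0.3027 > α = 0.05, fail to reject H₀.
There is insufficient evidence to reject the null hypothesis; the result is not statistically significant at the 0.05 level.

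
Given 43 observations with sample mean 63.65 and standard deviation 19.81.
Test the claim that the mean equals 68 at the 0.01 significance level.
One-sample t-test:
H₀: μ = 68
H₁: μ ≠ 68
df = n - 1 = 42
t = (x̄ - μ₀) / (s/√n) = (63.65 - 68) / (19.81/√43) = -1.440
p-value = 0.1573

Since p-value > α = 0.01, we fail to reject H₀.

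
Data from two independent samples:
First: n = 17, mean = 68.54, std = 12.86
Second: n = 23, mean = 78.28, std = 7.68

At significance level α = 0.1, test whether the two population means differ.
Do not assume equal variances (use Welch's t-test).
Welch's two-sample t-test:
H₀: μ₁ = μ₂
H₁: μ₁ ≠ μ₂
s₁²/n₁ = 12.86²/17 = 9.7282,  s₂²/n₂ = 7.68²/23 = 2.5645
SE = √(s₁²/n₁ + s₂²/n₂) = √(9.7282 + 2.5645) = 3.5061
df (Welch-Satterthwaite) = (s₁²/n₁ + s₂²/n₂)² / [(s₁²/n₁)²/(n₁-1) + (s₂²/n₂)²/(n₂-1)] ≈ 24.32
t = (x̄₁ - x̄₂) / SE = (68.54 - 78.28) / 3.5061 = -9.74 / 3.5061 = -2.778
p-value = 0.0104

Since p-value < α = 0.1, we reject H₀.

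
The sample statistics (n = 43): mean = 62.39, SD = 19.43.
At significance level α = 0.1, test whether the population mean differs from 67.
One-sample t-test:
H₀: μ = 67
H₁: μ ≠ 67
df = n - 1 = 42
t = (x̄ - μ₀) / (s/√n) = (62.39 - 67) / (19.43/√43) = -1.556
p-value = 0.1273

Since p-value > α = 0.1, we fail to reject H₀.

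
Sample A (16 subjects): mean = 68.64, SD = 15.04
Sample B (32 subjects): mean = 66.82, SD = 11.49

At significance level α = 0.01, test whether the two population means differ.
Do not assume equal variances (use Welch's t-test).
Welch's two-sample t-test:
H₀: μ₁ = μ₂
H₁: μ₁ ≠ μ₂
s₁²/n₁ = 15.04²/16 = 14.1376,  s₂²/n₂ = 11.49²/32 = 4.1256
SE = √(s₁²/n₁ + s₂²/n₂) = √(14.1376 + 4.1256) = 4.2735
df (Welch-Satterthwaite) = (s₁²/n₁ + s₂²/n₂)² / [(s₁²/n₁)²/(n₁-1) + (s₂²/n₂)²/(n₂-1)] ≈ 24.04
t = (x̄₁ - x̄₂) / SE = (68.64 - 66.82) / 4.2735 = 1.82 / 4.2735 = 0.426
p-value = 0.6740

Since p-value > α = 0.01, we fail to reject H₀.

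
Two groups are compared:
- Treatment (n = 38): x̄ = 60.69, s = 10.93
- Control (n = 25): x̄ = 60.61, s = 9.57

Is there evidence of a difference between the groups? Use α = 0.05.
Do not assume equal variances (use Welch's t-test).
Welch's two-sample t-test:
H₀: μ₁ = μ₂
H₁: μ₁ ≠ μ₂
s₁²/n₁ = 10.93²/38 = 3.1438,  s₂²/n₂ = 9.57²/25 = 3.6634
SE = √(s₁²/n₁ + s₂²/n₂) = √(3.1438 + 3.6634) = 2.6091
df (Welch-Satterthwaite) = (s₁²/n₁ + s₂²/n₂)² / [(s₁²/n₁)²/(n₁-1) + (s₂²/n₂)²/(n₂-1)] ≈ 56.08
t = (x̄₁ - x̄₂) / SE = (60.69 - 60.61) / 2.6091 = 0.08 / 2.6091 = 0.031
p-value = 0.9756

Since p-value > α = 0.05, we fail to reject H₀.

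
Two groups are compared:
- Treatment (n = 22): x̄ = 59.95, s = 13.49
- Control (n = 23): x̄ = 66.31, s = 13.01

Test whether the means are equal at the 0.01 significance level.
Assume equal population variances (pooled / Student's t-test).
Student's two-sample t-test (equal variances):
H₀: μ₁ = μ₂
H₁: μ₁ ≠ μ₂
df = n₁ + n₂ - 2 = 43
Pooled variance s_p² = [(n₁-1)s₁² + (n₂-1)s₂²] / (n₁ + n₂ - 2) = [(21)(13.49²) + (22)(13.01²)] / 43 = 175.4722
SE = √(s_p²(1/n₁ + 1/n₂)) = √(175.4722 × (1/22 + 1/23)) = 3.9503
t = (x̄₁ - x̄₂) / SE = (59.95 - 66.31) / 3.9503 = -6.36 / 3.9503 = -1.610
p-value = 0.1147

Since p-value > α = 0.01, we fail to reject H₀.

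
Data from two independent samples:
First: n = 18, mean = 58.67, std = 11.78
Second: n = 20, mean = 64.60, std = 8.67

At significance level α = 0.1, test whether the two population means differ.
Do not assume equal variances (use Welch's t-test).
Welch's two-sample t-test:
H₀: μ₁ = μ₂
H₁: μ₁ ≠ μ₂
s₁²/n₁ = 11.78²/18 = 7.7094,  s₂²/n₂ = 8.67²/20 = 3.7584
SE = √(s₁²/n₁ + s₂²/n₂) = √(7.7094 + 3.7584) = 3.3864
df (Welch-Satterthwaite) = (s₁²/n₁ + s₂²/n₂)² / [(s₁²/n₁)²/(n₁-1) + (s₂²/n₂)²/(n₂-1)] ≈ 31.02
t = (x̄₁ - x̄₂) / SE = (58.67 - 64.60) / 3.3864 = -5.93 / 3.3864 = -1.751
p-value = 0.0898

Since p-value < α = 0.1, we reject H₀.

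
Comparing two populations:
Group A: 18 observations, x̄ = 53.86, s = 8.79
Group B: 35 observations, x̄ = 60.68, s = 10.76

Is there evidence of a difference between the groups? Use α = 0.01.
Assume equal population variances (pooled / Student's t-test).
Student's two-sample t-test (equal variances):
H₀: μ₁ = μ₂
H₁: μ₁ ≠ μ₂
df = n₁ + n₂ - 2 = 51
Pooled variance s_p² = [(n₁-1)s₁² + (n₂-1)s₂²] / (n₁ + n₂ - 2) = [(17)(8.79²) + (34)(10.76²)] / 51 = 102.9398
SE = √(s_p²(1/n₁ + 1/n₂)) = √(102.9398 × (1/18 + 1/35)) = 2.9428
t = (x̄₁ - x̄₂) / SE = (53.86 - 60.68) / 2.9428 = -6.82 / 2.9428 = -2.318
p-value = 0.0245

Since p-value > α = 0.01, we fail to reject H₀.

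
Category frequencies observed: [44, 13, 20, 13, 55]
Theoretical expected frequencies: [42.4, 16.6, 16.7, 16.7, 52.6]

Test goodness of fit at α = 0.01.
Chi-square goodness of fit test:
H₀: observed counts match expected distribution
H₁: observed counts differ from expected distribution
df = k - 1 = 4
χ² = Σ(O - E)²/E
   = (44 - 42.4)²/42.4 + (13 - 16.6)²/16.6 + (20 - 16.7)²/16.7 + (13 - 16.7)²/16.7 + (55 - 52.6)²/52.6
   = 0.060 + 0.781 + 0.652 + 0.820 + 0.110
   = 2.42
p-value = 0.6586

Since p-value > α = 0.01, we fail to reject H₀.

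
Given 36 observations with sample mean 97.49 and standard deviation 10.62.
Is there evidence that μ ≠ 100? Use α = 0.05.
One-sample t-test:
H₀: μ = 100
H₁: μ ≠ 100
df = n - 1 = 35
t = (x̄ - μ₀) / (s/√n) = (97.49 - 100) / (10.62/√36) = -1.418
p-value = 0.1650

Since p-value > α = 0.05, we fail to reject H₀.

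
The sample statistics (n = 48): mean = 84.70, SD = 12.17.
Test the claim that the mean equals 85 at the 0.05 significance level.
One-sample t-test:
H₀: μ = 85
H₁: μ ≠ 85
df = n - 1 = 47
t = (x̄ - μ₀) / (s/√n) = (84.70 - 85) / (12.17/√48) = -0.171
p-value = 0.8651

Since p-value > α = 0.05, we fail to reject H₀.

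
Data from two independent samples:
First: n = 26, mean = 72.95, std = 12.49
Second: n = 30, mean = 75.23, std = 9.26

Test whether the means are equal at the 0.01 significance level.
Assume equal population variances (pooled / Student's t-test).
Student's two-sample t-test (equal variances):
H₀: μ₁ = μ₂
H₁: μ₁ ≠ μ₂
df = n₁ + n₂ - 2 = 54
Pooled variance s_p² = [(n₁-1)s₁² + (n₂-1)s₂²] / (n₁ + n₂ - 2) = [(25)(12.49²) + (29)(9.26²)] / 54 = 118.2719
SE = √(s_p²(1/n₁ + 1/n₂)) = √(118.2719 × (1/26 + 1/30)) = 2.9140
t = (x̄₁ - x̄₂) / SE = (72.95 - 75.23) / 2.9140 = -2.28 / 2.9140 = -0.782
p-value = 0.4374

Since p-value > α = 0.01, we fail to reject H₀.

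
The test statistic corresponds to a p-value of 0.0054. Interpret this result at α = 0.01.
Since p = 0.0054 < α = 0.01, reject H₀.
There is sufficient evidence to reject the null hypothesis; the result is statistically significant at the 0.01 level.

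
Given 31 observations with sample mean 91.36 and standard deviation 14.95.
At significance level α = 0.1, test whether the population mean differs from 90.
One-sample t-test:
H₀: μ = 90
H₁: μ ≠ 90
df = n - 1 = 30
t = (x̄ - μ₀) / (s/√n) = (91.36 - 90) / (14.95/√31) = 0.506
p-value = 0.6162

Since p-value > α = 0.1, we fail to reject H₀.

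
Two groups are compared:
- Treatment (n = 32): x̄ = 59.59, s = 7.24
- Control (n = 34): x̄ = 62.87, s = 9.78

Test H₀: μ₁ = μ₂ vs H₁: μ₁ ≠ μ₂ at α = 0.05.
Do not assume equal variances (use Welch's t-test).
Welch's two-sample t-test:
H₀: μ₁ = μ₂
H₁: μ₁ ≠ μ₂
s₁²/n₁ = 7.24²/32 = 1.6381,  s₂²/n₂ = 9.78²/34 = 2.8132
SE = √(s₁²/n₁ + s₂²/n₂) = √(1.6381 + 2.8132) = 2.1098
df (Welch-Satterthwaite) = (s₁²/n₁ + s₂²/n₂)² / [(s₁²/n₁)²/(n₁-1) + (s₂²/n₂)²/(n₂-1)] ≈ 60.71
t = (x̄₁ - x̄₂) / SE = (59.59 - 62.87) / 2.1098 = -3.28 / 2.1098 = -1.555
p-value = 0.1252

Since p-value > α = 0.05, we fail to reject H₀.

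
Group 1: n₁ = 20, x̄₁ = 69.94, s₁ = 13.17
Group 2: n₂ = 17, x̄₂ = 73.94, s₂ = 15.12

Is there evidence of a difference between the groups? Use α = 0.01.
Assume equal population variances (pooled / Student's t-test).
Student's two-sample t-test (equal variances):
H₀: μ₁ = μ₂
H₁: μ₁ ≠ μ₂
df = n₁ + n₂ - 2 = 35
Pooled variance s_p² = [(n₁-1)s₁² + (n₂-1)s₂²] / (n₁ + n₂ - 2) = [(19)(13.17²) + (16)(15.12²)] / 35 = 198.6674
SE = √(s_p²(1/n₁ + 1/n₂)) = √(198.6674 × (1/20 + 1/17)) = 4.6497
t = (x̄₁ - x̄₂) / SE = (69.94 - 73.94) / 4.6497 = -4.00 / 4.6497 = -0.860
p-value = 0.3955

Since p-value > α = 0.01, we fail to reject H₀.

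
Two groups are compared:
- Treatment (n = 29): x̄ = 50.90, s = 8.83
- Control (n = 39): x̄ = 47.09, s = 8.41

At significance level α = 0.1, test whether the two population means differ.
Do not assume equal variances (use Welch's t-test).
Welch's two-sample t-test:
H₀: μ₁ = μ₂
H₁: μ₁ ≠ μ₂
s₁²/n₁ = 8.83²/29 = 2.6886,  s₂²/n₂ = 8.41²/39 = 1.8135
SE = √(s₁²/n₁ + s₂²/n₂) = √(2.6886 + 1.8135) = 2.1218
df (Welch-Satterthwaite) = (s₁²/n₁ + s₂²/n₂)² / [(s₁²/n₁)²/(n₁-1) + (s₂²/n₂)²/(n₂-1)] ≈ 58.80
t = (x̄₁ - x̄₂) / SE = (50.90 - 47.09) / 2.1218 = 3.81 / 2.1218 = 1.796
p-value = 0.0777

Since p-value < α = 0.1, we reject H₀.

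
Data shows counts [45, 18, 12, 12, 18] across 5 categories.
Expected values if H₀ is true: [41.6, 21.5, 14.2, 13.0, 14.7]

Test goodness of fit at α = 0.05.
Chi-square goodness of fit test:
H₀: observed counts match expected distribution
H₁: observed counts differ from expected distribution
df = k - 1 = 4
χ² = Σ(O - E)²/E
   = (45 - 41.6)²/41.6 + (18 - 21.5)²/21.5 + (12 - 14.2)²/14.2 + (12 - 13.0)²/13.0 + (18 - 14.7)²/14.7
   = 0.278 + 0.570 + 0.341 + 0.077 + 0.741
   = 2.01
p-value = 0.7346

Since p-value > α = 0.05, we fail to reject H₀.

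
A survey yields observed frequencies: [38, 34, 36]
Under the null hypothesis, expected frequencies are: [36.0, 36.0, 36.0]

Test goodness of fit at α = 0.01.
Chi-square goodness of fit test:
H₀: observed counts match expected distribution
H₁: observed counts differ from expected distribution
df = k - 1 = 2
χ² = Σ(O - E)²/E
   = (38 - 36.0)²/36.0 + (34 - 36.0)²/36.0 + (36 - 36.0)²/36.0
   = 0.111 + 0.111 + 0.000
   = 0.22
p-value = 0.8948

Since p-value > α = 0.01, we fail to reject H₀.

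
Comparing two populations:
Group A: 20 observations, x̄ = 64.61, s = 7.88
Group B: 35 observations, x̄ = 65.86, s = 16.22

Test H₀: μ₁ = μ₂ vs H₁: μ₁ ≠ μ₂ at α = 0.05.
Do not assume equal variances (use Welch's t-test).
Welch's two-sample t-test:
H₀: μ₁ = μ₂
H₁: μ₁ ≠ μ₂
s₁²/n₁ = 7.88²/20 = 3.1047,  s₂²/n₂ = 16.22²/35 = 7.5168
SE = √(s₁²/n₁ + s₂²/n₂) = √(3.1047 + 7.5168) = 3.2591
df (Welch-Satterthwaite) = (s₁²/n₁ + s₂²/n₂)² / [(s₁²/n₁)²/(n₁-1) + (s₂²/n₂)²/(n₂-1)] ≈ 52.01
t = (x̄₁ - x̄₂) / SE = (64.61 - 65.86) / 3.2591 = -1.25 / 3.2591 = -0.384
p-value = 0.7029

Since p-value > α = 0.05, we fail to reject H₀.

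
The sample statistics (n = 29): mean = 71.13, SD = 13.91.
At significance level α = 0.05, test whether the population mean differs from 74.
One-sample t-test:
H₀: μ = 74
H₁: μ ≠ 74
df = n - 1 = 28
t = (x̄ - μ₀) / (s/√n) = (71.13 - 74) / (13.91/√29) = -1.111
p-value = 0.2760

Since p-value > α = 0.05, we fail to reject H₀.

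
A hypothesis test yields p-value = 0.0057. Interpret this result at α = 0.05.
Since p = 0.0057 < α = 0.05, reject H₀.
There is sufficient evidence to reject the null hypothesis; the result is statistically significant at the 0.05 level.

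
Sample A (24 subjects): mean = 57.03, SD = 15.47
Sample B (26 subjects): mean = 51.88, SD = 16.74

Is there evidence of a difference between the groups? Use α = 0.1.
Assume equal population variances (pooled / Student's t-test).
Student's two-sample t-test (equal variances):
H₀: μ₁ = μ₂
H₁: μ₁ ≠ μ₂
df = n₁ + n₂ - 2 = 48
Pooled variance s_p² = [(n₁-1)s₁² + (n₂-1)s₂²] / (n₁ + n₂ - 2) = [(23)(15.47²) + (25)(16.74²)] / 48 = 260.6265
SE = √(s_p²(1/n₁ + 1/n₂)) = √(260.6265 × (1/24 + 1/26)) = 4.5699
t = (x̄₁ - x̄₂) / SE = (57.03 - 51.88) / 4.5699 = 5.15 / 4.5699 = 1.127
p-value = 0.2654

Since p-value > α = 0.1, we fail to reject H₀.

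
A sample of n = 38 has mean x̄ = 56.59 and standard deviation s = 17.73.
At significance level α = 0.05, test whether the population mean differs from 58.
One-sample t-test:
H₀: μ = 58
H₁: μ ≠ 58
df = n - 1 = 37
t = (x̄ - μ₀) / (s/√n) = (56.59 - 58) / (17.73/√38) = -0.490
p-value = 0.6269

Since p-value > α = 0.05, we fail to reject H₀.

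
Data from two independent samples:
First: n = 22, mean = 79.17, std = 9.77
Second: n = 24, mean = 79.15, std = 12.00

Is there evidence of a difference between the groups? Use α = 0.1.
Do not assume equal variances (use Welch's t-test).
Welch's two-sample t-test:
H₀: μ₁ = μ₂
H₁: μ₁ ≠ μ₂
s₁²/n₁ = 9.77²/22 = 4.3388,  s₂²/n₂ = 12.00²/24 = 6.0000
SE = √(s₁²/n₁ + s₂²/n₂) = √(4.3388 + 6.0000) = 3.2154
df (Welch-Satterthwaite) = (s₁²/n₁ + s₂²/n₂)² / [(s₁²/n₁)²/(n₁-1) + (s₂²/n₂)²/(n₂-1)] ≈ 43.42
t = (x̄₁ - x̄₂) / SE = (79.17 - 79.15) / 3.2154 = 0.02 / 3.2154 = 0.006
p-value = 0.9951

Since p-value > α = 0.1, we fail to reject H₀.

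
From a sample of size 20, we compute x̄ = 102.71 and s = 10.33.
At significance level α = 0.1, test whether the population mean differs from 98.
One-sample t-test:
H₀: μ = 98
H₁: μ ≠ 98
df = n - 1 = 19
t = (x̄ - μ₀) / (s/√n) = (102.71 - 98) / (10.33/√20) = 2.039
p-value = 0.0556

Since p-value < α = 0.1, we reject H₀.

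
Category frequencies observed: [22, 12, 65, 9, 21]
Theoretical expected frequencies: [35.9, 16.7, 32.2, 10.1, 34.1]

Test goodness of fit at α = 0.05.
Chi-square goodness of fit test:
H₀: observed counts match expected distribution
H₁: observed counts differ from expected distribution
df = k - 1 = 4
χ² = Σ(O - E)²/E
   = (22 - 35.9)²/35.9 + (12 - 16.7)²/16.7 + (65 - 32.2)²/32.2 + (9 - 10.1)²/10.1 + (21 - 34.1)²/34.1
   = 5.382 + 1.323 + 33.411 + 0.120 + 5.033
   = 45.27
p-value < 0.0001

Since p-value < α = 0.05, we reject H₀.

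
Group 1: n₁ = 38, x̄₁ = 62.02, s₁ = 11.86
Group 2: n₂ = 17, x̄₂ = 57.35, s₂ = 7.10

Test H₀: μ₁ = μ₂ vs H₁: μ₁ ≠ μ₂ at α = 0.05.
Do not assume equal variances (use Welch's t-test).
Welch's two-sample t-test:
H₀: μ₁ = μ₂
H₁: μ₁ ≠ μ₂
s₁²/n₁ = 11.86²/38 = 3.7016,  s₂²/n₂ = 7.10²/17 = 2.9653
SE = √(s₁²/n₁ + s₂²/n₂) = √(3.7016 + 2.9653) = 2.5820
df (Welch-Satterthwaite) = (s₁²/n₁ + s₂²/n₂)² / [(s₁²/n₁)²/(n₁-1) + (s₂²/n₂)²/(n₂-1)] ≈ 48.32
t = (x̄₁ - x̄₂) / SE = (62.02 - 57.35) / 2.5820 = 4.67 / 2.5820 = 1.809
p-value = 0.0767

Since p-value > α = 0.05, we fail to reject H₀.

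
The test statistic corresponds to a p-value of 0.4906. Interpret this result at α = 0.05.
Since p = 0.4906 > α = 0.05, fail to reject H₀.
There is insufficient evidence to reject the null hypothesis; the result is not statistically significant at the 0.05 level.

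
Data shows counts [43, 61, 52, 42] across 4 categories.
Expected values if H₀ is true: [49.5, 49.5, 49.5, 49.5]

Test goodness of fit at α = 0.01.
Chi-square goodness of fit test:
H₀: observed counts match expected distribution
H₁: observed counts differ from expected distribution
df = k - 1 = 3
χ² = Σ(O - E)²/E
   = (43 - 49.5)²/49.5 + (61 - 49.5)²/49.5 + (52 - 49.5)²/49.5 + (42 - 49.5)²/49.5
   = 0.854 + 2.672 + 0.126 + 1.136
   = 4.79
p-value = 0.1880

Since p-value > α = 0.01, we fail to reject H₀.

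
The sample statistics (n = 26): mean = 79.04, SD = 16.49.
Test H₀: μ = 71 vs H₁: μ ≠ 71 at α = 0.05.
One-sample t-test:
H₀: μ = 71
H₁: μ ≠ 71
df = n - 1 = 25
t = (x̄ - μ₀) / (s/√n) = (79.04 - 71) / (16.49/√26) = 2.486
p-value = 0.0200

Since p-value < α = 0.05, we reject H₀.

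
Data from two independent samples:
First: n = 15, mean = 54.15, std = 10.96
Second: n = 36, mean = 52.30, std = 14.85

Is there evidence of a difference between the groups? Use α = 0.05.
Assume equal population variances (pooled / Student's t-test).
Student's two-sample t-test (equal variances):
H₀: μ₁ = μ₂
H₁: μ₁ ≠ μ₂
df = n₁ + n₂ - 2 = 49
Pooled variance s_p² = [(n₁-1)s₁² + (n₂-1)s₂²] / (n₁ + n₂ - 2) = [(14)(10.96²) + (35)(14.85²)] / 49 = 191.8365
SE = √(s_p²(1/n₁ + 1/n₂)) = √(191.8365 × (1/15 + 1/36)) = 4.2565
t = (x̄₁ - x̄₂) / SE = (54.15 - 52.30) / 4.2565 = 1.85 / 4.2565 = 0.435
p-value = 0.6657

Since p-value > α = 0.05, we fail to reject H₀.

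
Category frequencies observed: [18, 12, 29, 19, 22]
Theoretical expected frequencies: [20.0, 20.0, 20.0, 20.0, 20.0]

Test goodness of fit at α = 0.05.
Chi-square goodness of fit test:
H₀: observed counts match expected distribution
H₁: observed counts differ from expected distribution
df = k - 1 = 4
χ² = Σ(O - E)²/E
   = (18 - 20.0)²/20.0 + (12 - 20.0)²/20.0 + (29 - 20.0)²/20.0 + (19 - 20.0)²/20.0 + (22 - 20.0)²/20.0
   = 0.200 + 3.200 + 4.050 + 0.050 + 0.200
   = 7.70
p-value = 0.1032

Since p-value > α = 0.05, we fail to reject H₀.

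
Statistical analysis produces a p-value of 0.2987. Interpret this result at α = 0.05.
Since p = 0.2987 > α = 0.05, fail to reject H₀.
There is insufficient evidence to reject the null hypothesis; the result is not statistically significant at the 0.05 level.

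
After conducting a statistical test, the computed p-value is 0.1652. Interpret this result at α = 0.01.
Since p = 0.1652 > α = 0.01, fail to reject H₀.
There is insufficient evidence to reject the null hypothesis; the result is not statistically significant at the 0.01 level.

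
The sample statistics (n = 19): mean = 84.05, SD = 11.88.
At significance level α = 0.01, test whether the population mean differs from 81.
One-sample t-test:
H₀: μ = 81
H₁: μ ≠ 81
df = n - 1 = 18
t = (x̄ - μ₀) / (s/√n) = (84.05 - 81) / (11.88/√19) = 1.119
p-value = 0.2778

Since p-value > α = 0.01, we fail to reject H₀.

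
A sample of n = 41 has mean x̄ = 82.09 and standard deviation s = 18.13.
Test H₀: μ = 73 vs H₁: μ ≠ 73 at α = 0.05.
One-sample t-test:
H₀: μ = 73
H₁: μ ≠ 73
df = n - 1 = 40
t = (x̄ - μ₀) / (s/√n) = (82.09 - 73) / (18.13/√41) = 3.210
p-value = 0.0026

Since p-value < α = 0.05, we reject H₀.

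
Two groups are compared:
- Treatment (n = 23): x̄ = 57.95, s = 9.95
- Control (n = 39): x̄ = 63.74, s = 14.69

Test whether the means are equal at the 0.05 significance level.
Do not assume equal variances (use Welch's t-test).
Welch's two-sample t-test:
H₀: μ₁ = μ₂
H₁: μ₁ ≠ μ₂
s₁²/n₁ = 9.95²/23 = 4.3045,  s₂²/n₂ = 14.69²/39 = 5.5332
SE = √(s₁²/n₁ + s₂²/n₂) = √(4.3045 + 5.5332) = 3.1365
df (Welch-Satterthwaite) = (s₁²/n₁ + s₂²/n₂)² / [(s₁²/n₁)²/(n₁-1) + (s₂²/n₂)²/(n₂-1)] ≈ 58.73
t = (x̄₁ - x̄₂) / SE = (57.95 - 63.74) / 3.1365 = -5.79 / 3.1365 = -1.846
p-value = 0.0699

Since p-value > α = 0.05, we fail to reject H₀.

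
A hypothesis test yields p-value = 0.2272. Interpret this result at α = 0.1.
Since p = 0.2272 > α = 0.1, fail to reject H₀.
There is insufficient evidence to reject the null hypothesis; the result is not statistically significant at the 0.1 level.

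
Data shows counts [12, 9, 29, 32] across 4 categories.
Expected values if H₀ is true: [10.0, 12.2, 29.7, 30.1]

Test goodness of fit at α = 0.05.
Chi-square goodness of fit test:
H₀: observed counts match expected distribution
H₁: observed counts differ from expected distribution
df = k - 1 = 3
χ² = Σ(O - E)²/E
   = (12 - 10.0)²/10.0 + (9 - 12.2)²/12.2 + (29 - 29.7)²/29.7 + (32 - 30.1)²/30.1
   = 0.400 + 0.839 + 0.016 + 0.120
   = 1.38
p-value = 0.7112

Since p-value > α = 0.05, we fail to reject H₀.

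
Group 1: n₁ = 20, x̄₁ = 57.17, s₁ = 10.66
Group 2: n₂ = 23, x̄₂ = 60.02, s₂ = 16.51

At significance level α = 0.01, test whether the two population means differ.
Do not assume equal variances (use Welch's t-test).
Welch's two-sample t-test:
H₀: μ₁ = μ₂
H₁: μ₁ ≠ μ₂
s₁²/n₁ = 10.66²/20 = 5.6818,  s₂²/n₂ = 16.51²/23 = 11.8513
SE = √(s₁²/n₁ + s₂²/n₂) = √(5.6818 + 11.8513) = 4.1873
df (Welch-Satterthwaite) = (s₁²/n₁ + s₂²/n₂)² / [(s₁²/n₁)²/(n₁-1) + (s₂²/n₂)²/(n₂-1)] ≈ 38.03
t = (x̄₁ - x̄₂) / SE = (57.17 - 60.02) / 4.1873 = -2.85 / 4.1873 = -0.681
p-value = 0.5002

Since p-value > α = 0.01, we fail to reject H₀.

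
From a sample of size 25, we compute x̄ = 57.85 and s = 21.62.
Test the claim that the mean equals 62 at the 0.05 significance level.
One-sample t-test:
H₀: μ = 62
H₁: μ ≠ 62
df = n - 1 = 24
t = (x̄ - μ₀) / (s/√n) = (57.85 - 62) / (21.62/√25) = -0.960
p-value = 0.3467

Since p-value > α = 0.05, we fail to reject H₀.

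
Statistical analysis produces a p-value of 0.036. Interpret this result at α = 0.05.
Since p = 0.036 < α = 0.05, reject H₀.
There is sufficient evidence to reject the null hypothesis; the result is statistically significant at the 0.05 level.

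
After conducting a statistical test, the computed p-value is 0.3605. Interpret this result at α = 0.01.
Since p = 0.3605 > α = 0.01, fail to reject H₀.
There is insufficient evidence to reject the null hypothesis; the result is not statistically significant at the 0.01 level.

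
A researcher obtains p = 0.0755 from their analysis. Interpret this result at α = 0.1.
Since p = 0.0755 < α = 0.1, reject H₀.
There is sufficient evidence to reject the null hypothesis; the result is statistically significant at the 0.1 level.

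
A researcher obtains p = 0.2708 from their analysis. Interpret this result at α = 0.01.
Since p = 0.2708 > α = 0.01, fail to reject H₀.
There is insufficient evidence to reject the null hypothesis; the result is not statistically significant at the 0.01 level.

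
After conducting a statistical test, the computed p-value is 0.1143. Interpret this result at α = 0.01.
Since p = 0.1143 > α = 0.01, fail to reject H₀.
There is insufficient evidence to reject the null hypothesis; the result is not statistically significant at the 0.01 level.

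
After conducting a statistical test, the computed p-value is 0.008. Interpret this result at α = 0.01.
Since p = 0.008 < α = 0.01, reject H₀.
There is sufficient evidence to reject the null hypothesis; the result is statistically significant at the 0.01 level.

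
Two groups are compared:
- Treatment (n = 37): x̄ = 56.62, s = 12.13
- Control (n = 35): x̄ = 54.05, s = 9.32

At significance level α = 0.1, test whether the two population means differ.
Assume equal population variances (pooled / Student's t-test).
Student's two-sample t-test (equal variances):
H₀: μ₁ = μ₂
H₁: μ₁ ≠ μ₂
df = n₁ + n₂ - 2 = 70
Pooled variance s_p² = [(n₁-1)s₁² + (n₂-1)s₂²] / (n₁ + n₂ - 2) = [(36)(12.13²) + (34)(9.32²)] / 70 = 117.8607
SE = √(s_p²(1/n₁ + 1/n₂)) = √(117.8607 × (1/37 + 1/35)) = 2.5599
t = (x̄₁ - x̄₂) / SE = (56.62 - 54.05) / 2.5599 = 2.57 / 2.5599 = 1.004
p-value = 0.3189

Since p-value > α = 0.1, we fail to reject H₀.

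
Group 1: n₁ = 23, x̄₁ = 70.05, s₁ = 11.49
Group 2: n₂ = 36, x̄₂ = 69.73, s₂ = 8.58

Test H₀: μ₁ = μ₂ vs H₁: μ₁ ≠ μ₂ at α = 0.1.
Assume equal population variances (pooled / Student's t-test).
Student's two-sample t-test (equal variances):
H₀: μ₁ = μ₂
H₁: μ₁ ≠ μ₂
df = n₁ + n₂ - 2 = 57
Pooled variance s_p² = [(n₁-1)s₁² + (n₂-1)s₂²] / (n₁ + n₂ - 2) = [(22)(11.49²) + (35)(8.58²)] / 57 = 96.1582
SE = √(s_p²(1/n₁ + 1/n₂)) = √(96.1582 × (1/23 + 1/36)) = 2.6176
t = (x̄₁ - x̄₂) / SE = (70.05 - 69.73) / 2.6176 = 0.32 / 2.6176 = 0.122
p-value = 0.9031

Since p-value > α = 0.1, we fail to reject H₀.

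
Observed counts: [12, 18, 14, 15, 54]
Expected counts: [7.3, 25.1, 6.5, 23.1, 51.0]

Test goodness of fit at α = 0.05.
Chi-square goodness of fit test:
H₀: observed counts match expected distribution
H₁: observed counts differ from expected distribution
df = k - 1 = 4
χ² = Σ(O - E)²/E
   = (12 - 7.3)²/7.3 + (18 - 25.1)²/25.1 + (14 - 6.5)²/6.5 + (15 - 23.1)²/23.1 + (54 - 51.0)²/51.0
   = 3.026 + 2.008 + 8.654 + 2.840 + 0.176
   = 16.70
p-value = 0.0022

Since p-value < α = 0.05, we reject H₀.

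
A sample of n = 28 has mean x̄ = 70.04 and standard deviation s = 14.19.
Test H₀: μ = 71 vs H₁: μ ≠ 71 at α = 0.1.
One-sample t-test:
H₀: μ = 71
H₁: μ ≠ 71
df = n - 1 = 27
t = (x̄ - μ₀) / (s/√n) = (70.04 - 71) / (14.19/√28) = -0.358
p-value = 0.7231

Since p-value > α = 0.1, we fail to reject H₀.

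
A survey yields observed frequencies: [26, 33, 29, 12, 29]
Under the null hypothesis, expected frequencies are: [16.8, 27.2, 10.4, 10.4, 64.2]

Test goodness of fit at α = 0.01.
Chi-square goodness of fit test:
H₀: observed counts match expected distribution
H₁: observed counts differ from expected distribution
df = k - 1 = 4
χ² = Σ(O - E)²/E
   = (26 - 16.8)²/16.8 + (33 - 27.2)²/27.2 + (29 - 10.4)²/10.4 + (12 - 10.4)²/10.4 + (29 - 64.2)²/64.2
   = 5.038 + 1.237 + 33.265 + 0.246 + 19.300
   = 59.09
p-value < 0.0001

Since p-value < α = 0.01, we reject H₀.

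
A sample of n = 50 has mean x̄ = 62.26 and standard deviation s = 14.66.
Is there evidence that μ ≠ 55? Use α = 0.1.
One-sample t-test:
H₀: μ = 55
H₁: μ ≠ 55
df = n - 1 = 49
t = (x̄ - μ₀) / (s/√n) = (62.26 - 55) / (14.66/√50) = 3.502
p-value = 0.0010

Since p-value < α = 0.1, we reject H₀.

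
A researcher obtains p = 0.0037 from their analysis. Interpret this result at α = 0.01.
Since p = 0.0037 < α = 0.01, reject H₀.
There is sufficient evidence to reject the null hypothesis; the result is statistically significant at the 0.01 level.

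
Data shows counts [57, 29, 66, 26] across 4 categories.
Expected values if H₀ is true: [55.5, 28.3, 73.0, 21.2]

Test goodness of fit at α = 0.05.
Chi-square goodness of fit test:
H₀: observed counts match expected distribution
H₁: observed counts differ from expected distribution
df = k - 1 = 3
χ² = Σ(O - E)²/E
   = (57 - 55.5)²/55.5 + (29 - 28.3)²/28.3 + (66 - 73.0)²/73.0 + (26 - 21.2)²/21.2
   = 0.041 + 0.017 + 0.671 + 1.087
   = 1.82
p-value = 0.6115

Since p-value > α = 0.05, we fail to reject H₀.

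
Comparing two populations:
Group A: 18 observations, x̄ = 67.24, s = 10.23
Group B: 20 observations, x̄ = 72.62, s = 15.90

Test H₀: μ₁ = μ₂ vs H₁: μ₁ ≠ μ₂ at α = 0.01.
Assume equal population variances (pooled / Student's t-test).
Student's two-sample t-test (equal variances):
H₀: μ₁ = μ₂
H₁: μ₁ ≠ μ₂
df = n₁ + n₂ - 2 = 36
Pooled variance s_p² = [(n₁-1)s₁² + (n₂-1)s₂²] / (n₁ + n₂ - 2) = [(17)(10.23²) + (19)(15.90²)] / 36 = 182.8469
SE = √(s_p²(1/n₁ + 1/n₂)) = √(182.8469 × (1/18 + 1/20)) = 4.3932
t = (x̄₁ - x̄₂) / SE = (67.24 - 72.62) / 4.3932 = -5.38 / 4.3932 = -1.225
p-value = 0.2287

Since p-value > α = 0.01, we fail to reject H₀.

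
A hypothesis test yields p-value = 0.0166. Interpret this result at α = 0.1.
Since p = 0.0166 < α = 0.1, reject H₀.
There is sufficient evidence to reject the null hypothesis; the result is statistically significant at the 0.1 level.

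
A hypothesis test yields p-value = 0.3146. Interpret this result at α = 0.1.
Since p = 0.3146 > α = 0.1, fail to reject H₀.
There is insufficient evidence to reject the null hypothesis; the result is not statistically significant at the 0.1 level.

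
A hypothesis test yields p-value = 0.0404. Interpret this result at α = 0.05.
Since p = 0.0404 < α = 0.05, reject H₀.
There is sufficient evidence to reject the null hypothesis; the result is statistically significant at the 0.05 level.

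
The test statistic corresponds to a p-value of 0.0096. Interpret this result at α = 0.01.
Since p = 0.0096 < α = 0.01, reject H₀.
There is sufficient evidence to reject the null hypothesis; the result is statistically significant at the 0.01 level.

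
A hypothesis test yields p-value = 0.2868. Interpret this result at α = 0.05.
Since p = 0.2868 > α = 0.05, fail to reject H₀.
There is insufficient evidence to reject the null hypothesis; the result is not statistically significant at the 0.05 level.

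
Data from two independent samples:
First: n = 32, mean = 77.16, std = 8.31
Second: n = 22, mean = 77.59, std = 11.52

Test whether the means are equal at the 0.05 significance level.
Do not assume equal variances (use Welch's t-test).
Welch's two-sample t-test:
H₀: μ₁ = μ₂
H₁: μ₁ ≠ μ₂
s₁²/n₁ = 8.31²/32 = 2.1580,  s₂²/n₂ = 11.52²/22 = 6.0323
SE = √(s₁²/n₁ + s₂²/n₂) = √(2.1580 + 6.0323) = 2.8619
df (Welch-Satterthwaite) = (s₁²/n₁ + s₂²/n₂)² / [(s₁²/n₁)²/(n₁-1) + (s₂²/n₂)²/(n₂-1)] ≈ 35.62
t = (x̄₁ - x̄₂) / SE = (77.16 - 77.59) / 2.8619 = -0.43 / 2.8619 = -0.150
p-value = 0.8814

Since p-value > α = 0.05, we fail to reject H₀.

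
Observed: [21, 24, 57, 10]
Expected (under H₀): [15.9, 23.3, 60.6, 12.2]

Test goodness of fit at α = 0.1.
Chi-square goodness of fit test:
H₀: observed counts match expected distribution
H₁: observed counts differ from expected distribution
df = k - 1 = 3
χ² = Σ(O - E)²/E
   = (21 - 15.9)²/15.9 + (24 - 23.3)²/23.3 + (57 - 60.6)²/60.6 + (10 - 12.2)²/12.2
   = 1.636 + 0.021 + 0.214 + 0.397
   = 2.27
p-value = 0.5188

Since p-value > α = 0.1, we fail to reject H₀.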